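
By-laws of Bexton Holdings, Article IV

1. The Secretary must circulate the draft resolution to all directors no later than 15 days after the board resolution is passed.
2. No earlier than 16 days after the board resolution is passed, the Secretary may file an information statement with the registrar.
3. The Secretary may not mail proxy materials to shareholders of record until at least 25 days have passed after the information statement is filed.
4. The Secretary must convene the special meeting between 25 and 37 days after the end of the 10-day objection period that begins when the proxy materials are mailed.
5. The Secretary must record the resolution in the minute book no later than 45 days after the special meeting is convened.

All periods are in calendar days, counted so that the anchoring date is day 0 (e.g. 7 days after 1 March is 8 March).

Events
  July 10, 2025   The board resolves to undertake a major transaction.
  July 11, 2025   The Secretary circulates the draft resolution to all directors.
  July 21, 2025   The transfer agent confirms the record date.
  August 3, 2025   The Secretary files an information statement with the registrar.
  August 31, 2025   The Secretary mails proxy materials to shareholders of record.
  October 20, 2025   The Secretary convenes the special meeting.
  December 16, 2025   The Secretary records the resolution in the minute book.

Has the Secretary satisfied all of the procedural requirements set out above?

Step 1: 15 days after July 10, 2025 (when the board resolution is passed) is July 25, 2025; completed July 11, 2025, before the deadline.
Step 2: the earliest permitted date is 16 days after July 10, 2025 (when the board resolution is passed), i.e. July 26, 2025; August 3, 2025 is on or after that date.
Step 3: the earliest permitted date is 25 days after August 3, 2025 (when the information statement is filed), i.e. August 28, 2025; done August 31, 2025, after the minimum wait.
Step 4: the window is 25–37 days after September 10, 2025 (end of the 10-day objection period, which began when the proxy materials are mailed on August 31, 2025), so October 5, 2025 through October 17, 2025; October 20, 2025 is 3 days past the end of the window.

No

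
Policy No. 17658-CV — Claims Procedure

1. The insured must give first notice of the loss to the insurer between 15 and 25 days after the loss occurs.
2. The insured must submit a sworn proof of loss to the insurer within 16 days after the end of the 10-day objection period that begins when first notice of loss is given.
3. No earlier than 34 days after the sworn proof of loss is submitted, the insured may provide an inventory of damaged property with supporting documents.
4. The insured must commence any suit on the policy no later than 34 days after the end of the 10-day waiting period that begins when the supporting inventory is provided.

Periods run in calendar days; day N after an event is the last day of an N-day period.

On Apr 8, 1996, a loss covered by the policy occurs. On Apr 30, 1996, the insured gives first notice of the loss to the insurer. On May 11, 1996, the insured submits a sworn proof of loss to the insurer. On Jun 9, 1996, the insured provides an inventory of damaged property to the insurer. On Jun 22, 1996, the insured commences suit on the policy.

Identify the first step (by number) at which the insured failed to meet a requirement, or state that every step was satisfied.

Step 3

Step 1 — 15 and 25 days from Apr 8, 1996 (when the loss occurs) are Apr 23, 1996 and May 3, 1996 respectively; done Apr 30, 1996, which is between those dates.
Step 2 — counting 16 days from May 10, 1996 (end of the 10-day objection period, which began when first notice of loss is given on Apr 30, 1996) gives a deadline of May 26, 1996; completed May 11, 1996, before the deadline.
Step 3 — must wait 34 days from May 11, 1996 (when the sworn proof of loss is submitted), so not before Jun 14, 1996; Jun 9, 1996 is 5 days before the earliest permitted date.
The analysis stops there.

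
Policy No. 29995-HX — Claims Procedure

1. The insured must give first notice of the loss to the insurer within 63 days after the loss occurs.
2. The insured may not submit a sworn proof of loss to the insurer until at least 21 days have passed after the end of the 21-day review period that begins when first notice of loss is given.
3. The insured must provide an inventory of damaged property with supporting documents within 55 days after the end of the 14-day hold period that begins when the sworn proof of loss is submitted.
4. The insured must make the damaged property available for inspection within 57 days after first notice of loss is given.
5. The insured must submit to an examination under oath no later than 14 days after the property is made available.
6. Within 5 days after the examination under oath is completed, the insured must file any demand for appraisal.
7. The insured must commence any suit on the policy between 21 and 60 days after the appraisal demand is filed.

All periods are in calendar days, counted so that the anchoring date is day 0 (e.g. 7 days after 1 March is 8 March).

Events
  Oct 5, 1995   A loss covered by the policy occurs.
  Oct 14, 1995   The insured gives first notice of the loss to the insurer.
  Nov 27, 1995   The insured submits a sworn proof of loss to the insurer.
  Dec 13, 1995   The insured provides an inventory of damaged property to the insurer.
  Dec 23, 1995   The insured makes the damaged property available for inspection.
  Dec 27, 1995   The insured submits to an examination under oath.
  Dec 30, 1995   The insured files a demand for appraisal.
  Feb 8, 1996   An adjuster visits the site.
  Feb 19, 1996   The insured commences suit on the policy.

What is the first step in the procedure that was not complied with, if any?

Step 4

Step 1: 63 days after Oct 5, 1995 (when the loss occurs) is Dec 7, 1995; Oct 14, 1995 is within that limit.
Step 2: the earliest permitted date is 21 days after Nov 4, 1995 (end of the 21-day review period, which began when first notice of loss is given on Oct 14, 1995), i.e. Nov 25, 1995; done Nov 27, 1995 — permitted.
Step 3: 55 days after Dec 11, 1995 (end of the 14-day hold period, which began when the sworn proof of loss is submitted on Nov 27, 1995) is Feb 4, 1996; completed Dec 13, 1995, before the deadline.
Step 4: 57 days after Oct 14, 1995 (when first notice of loss is given) is Dec 10, 1995; done Dec 23, 1995 — 13 days late.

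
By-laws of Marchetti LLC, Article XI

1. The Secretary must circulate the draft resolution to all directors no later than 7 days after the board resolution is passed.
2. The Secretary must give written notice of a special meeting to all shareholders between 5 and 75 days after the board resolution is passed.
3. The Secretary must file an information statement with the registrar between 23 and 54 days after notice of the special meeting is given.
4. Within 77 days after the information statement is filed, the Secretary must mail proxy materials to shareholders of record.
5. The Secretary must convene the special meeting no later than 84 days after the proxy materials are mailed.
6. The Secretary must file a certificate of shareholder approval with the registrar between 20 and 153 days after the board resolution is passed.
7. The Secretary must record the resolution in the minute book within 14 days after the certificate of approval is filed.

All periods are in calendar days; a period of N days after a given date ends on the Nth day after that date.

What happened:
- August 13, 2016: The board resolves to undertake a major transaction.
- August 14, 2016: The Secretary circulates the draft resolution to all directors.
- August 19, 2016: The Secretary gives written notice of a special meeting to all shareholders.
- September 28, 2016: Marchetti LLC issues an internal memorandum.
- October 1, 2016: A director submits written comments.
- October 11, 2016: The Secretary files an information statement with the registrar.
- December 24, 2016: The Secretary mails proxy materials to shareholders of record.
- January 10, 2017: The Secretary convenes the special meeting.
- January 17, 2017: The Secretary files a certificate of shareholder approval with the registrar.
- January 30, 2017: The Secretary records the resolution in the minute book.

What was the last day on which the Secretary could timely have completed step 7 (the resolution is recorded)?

January 31, 2017

Step 7 runs from January 17, 2017, when the certificate of approval is filed. 14 days after January 17, 2017 is January 31, 2017.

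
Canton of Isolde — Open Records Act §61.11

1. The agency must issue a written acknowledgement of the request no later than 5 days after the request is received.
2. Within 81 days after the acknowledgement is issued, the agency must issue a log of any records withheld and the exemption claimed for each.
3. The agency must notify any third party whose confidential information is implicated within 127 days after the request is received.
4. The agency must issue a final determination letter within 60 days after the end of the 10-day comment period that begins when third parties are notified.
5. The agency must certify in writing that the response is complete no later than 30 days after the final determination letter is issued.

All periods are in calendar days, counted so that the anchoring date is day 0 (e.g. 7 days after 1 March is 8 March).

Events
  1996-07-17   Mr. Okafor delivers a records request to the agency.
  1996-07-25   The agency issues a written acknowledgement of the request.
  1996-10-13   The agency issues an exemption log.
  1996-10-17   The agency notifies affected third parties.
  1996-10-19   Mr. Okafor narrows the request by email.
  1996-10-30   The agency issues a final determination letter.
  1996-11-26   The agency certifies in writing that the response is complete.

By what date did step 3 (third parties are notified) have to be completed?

1996-11-21

Step 3 runs from 1996-07-17, when the request is received. 127 days after 1996-07-17 is 1996-11-21.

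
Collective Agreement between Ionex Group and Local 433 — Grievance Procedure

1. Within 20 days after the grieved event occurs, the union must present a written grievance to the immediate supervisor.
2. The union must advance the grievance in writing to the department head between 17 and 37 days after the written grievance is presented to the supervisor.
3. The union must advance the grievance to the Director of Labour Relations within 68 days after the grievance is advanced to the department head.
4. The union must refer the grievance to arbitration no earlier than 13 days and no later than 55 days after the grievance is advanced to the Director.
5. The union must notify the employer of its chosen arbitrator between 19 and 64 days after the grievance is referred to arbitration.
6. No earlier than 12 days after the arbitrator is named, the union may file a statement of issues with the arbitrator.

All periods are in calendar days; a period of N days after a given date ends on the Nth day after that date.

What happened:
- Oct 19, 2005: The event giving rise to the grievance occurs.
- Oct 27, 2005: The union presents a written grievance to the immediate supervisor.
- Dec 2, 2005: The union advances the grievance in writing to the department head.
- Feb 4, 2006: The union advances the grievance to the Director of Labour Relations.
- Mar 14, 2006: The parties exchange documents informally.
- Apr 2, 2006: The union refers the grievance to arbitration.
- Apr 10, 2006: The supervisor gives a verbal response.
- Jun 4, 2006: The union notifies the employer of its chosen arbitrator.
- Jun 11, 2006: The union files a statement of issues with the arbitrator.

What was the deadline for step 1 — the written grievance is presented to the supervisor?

Nov 8, 2005

Step 1 runs from Oct 19, 2005, when the grieved event occurs. 20 days after Oct 19, 2005 is Nov 8, 2005.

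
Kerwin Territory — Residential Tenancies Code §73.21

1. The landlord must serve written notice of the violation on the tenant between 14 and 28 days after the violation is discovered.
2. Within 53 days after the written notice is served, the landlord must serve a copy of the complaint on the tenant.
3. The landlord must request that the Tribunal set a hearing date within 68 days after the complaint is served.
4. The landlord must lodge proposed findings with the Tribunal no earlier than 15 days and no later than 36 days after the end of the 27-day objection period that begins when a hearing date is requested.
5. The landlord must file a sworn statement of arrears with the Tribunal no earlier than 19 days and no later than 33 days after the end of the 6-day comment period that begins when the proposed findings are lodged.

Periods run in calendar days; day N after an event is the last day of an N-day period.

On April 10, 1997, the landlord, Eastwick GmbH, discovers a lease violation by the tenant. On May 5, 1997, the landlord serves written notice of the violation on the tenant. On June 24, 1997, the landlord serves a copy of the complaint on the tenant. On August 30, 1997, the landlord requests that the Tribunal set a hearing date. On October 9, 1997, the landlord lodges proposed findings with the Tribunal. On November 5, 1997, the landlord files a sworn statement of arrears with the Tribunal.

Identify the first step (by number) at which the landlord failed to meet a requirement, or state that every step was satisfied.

Step 1: the window is 14–28 days after April 10, 1997 (when the violation is discovered), so April 24, 1997 through May 8, 1997; done May 5, 1997 — within the window.
Step 2: 53 days after May 5, 1997 (when the written notice is served) is June 27, 1997; completed June 24, 1997, before the deadline.
Step 3: 68 days after June 24, 1997 (when the complaint is served) is August 31, 1997; August 30, 1997 is within that limit.
Step 4: the window is 15–36 days after September 26, 1997 (end of the 27-day objection period, which began when a hearing date is requested on August 30, 1997), so October 11, 1997 through November 1, 1997; October 9, 1997 is 2 days too early.
No need to go further; step 4 was not satisfied.

Step 4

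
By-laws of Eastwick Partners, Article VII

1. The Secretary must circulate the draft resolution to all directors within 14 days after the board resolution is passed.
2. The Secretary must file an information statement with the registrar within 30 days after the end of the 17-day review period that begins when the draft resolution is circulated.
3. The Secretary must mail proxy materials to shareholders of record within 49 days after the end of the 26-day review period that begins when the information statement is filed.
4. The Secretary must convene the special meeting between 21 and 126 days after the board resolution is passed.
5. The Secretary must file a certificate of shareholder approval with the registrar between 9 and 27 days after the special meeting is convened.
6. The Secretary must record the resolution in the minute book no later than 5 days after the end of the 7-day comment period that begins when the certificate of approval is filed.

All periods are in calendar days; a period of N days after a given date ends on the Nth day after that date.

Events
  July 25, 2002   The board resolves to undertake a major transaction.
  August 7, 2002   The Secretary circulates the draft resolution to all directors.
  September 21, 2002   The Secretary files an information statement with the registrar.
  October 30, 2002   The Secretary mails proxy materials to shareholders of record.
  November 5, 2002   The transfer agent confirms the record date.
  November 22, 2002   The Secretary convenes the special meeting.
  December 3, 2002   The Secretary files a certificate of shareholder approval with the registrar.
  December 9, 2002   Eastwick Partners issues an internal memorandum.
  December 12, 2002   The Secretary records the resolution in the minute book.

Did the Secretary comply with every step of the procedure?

Yes

Step 1: 14 days after July 25, 2002 (when the board resolution is passed) is August 8, 2002; completed August 7, 2002, before the deadline.
Step 2: 30 days after August 24, 2002 (end of the 17-day review period, which began when the draft resolution is circulated on August 7, 2002) is September 23, 2002; completed September 21, 2002, before the deadline.
Step 3: 49 days after October 17, 2002 (end of the 26-day review period, which began when the information statement is filed on September 21, 2002) is December 5, 2002; done October 30, 2002 — timely.
Step 4: the window is 21–126 days after July 25, 2002 (when the board resolution is passed), so August 15, 2002 through November 28, 2002; done November 22, 2002 — within the window.
Step 5: the window is 9–27 days after November 22, 2002 (when the special meeting is convened), so December 1, 2002 through December 19, 2002; December 3, 2002 falls inside that range.
Step 6: 5 days after December 10, 2002 (end of the 7-day comment period, which began when the certificate of approval is filed on December 3, 2002) is December 15, 2002; done December 12, 2002 — timely.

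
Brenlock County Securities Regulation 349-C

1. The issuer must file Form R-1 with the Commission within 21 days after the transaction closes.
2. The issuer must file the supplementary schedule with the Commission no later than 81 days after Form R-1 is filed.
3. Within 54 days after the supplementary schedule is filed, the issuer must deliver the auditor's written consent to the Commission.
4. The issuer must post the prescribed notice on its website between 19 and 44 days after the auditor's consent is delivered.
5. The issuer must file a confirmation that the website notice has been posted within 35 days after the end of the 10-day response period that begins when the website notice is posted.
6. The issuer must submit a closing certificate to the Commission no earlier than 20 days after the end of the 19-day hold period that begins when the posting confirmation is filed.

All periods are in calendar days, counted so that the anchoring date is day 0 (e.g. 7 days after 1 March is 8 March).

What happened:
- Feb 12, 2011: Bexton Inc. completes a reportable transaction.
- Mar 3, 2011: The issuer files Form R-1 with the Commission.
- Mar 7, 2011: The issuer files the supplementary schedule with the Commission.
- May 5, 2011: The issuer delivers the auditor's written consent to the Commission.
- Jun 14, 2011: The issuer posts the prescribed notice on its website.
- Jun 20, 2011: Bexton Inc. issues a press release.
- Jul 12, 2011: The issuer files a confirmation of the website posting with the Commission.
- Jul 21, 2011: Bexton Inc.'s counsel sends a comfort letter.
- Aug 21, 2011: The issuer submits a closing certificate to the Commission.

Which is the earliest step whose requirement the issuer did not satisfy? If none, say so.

(1) due by Feb 12, 2011 + 21 days = Mar 5, 2011; completed Mar 3, 2011, before the deadline.
(2) due by Mar 3, 2011 + 81 days = May 23, 2011; Mar 7, 2011 is within that limit.
(3) due by Mar 7, 2011 + 54 days = Apr 30, 2011; May 5, 2011 misses that deadline by 5 days.

Step 3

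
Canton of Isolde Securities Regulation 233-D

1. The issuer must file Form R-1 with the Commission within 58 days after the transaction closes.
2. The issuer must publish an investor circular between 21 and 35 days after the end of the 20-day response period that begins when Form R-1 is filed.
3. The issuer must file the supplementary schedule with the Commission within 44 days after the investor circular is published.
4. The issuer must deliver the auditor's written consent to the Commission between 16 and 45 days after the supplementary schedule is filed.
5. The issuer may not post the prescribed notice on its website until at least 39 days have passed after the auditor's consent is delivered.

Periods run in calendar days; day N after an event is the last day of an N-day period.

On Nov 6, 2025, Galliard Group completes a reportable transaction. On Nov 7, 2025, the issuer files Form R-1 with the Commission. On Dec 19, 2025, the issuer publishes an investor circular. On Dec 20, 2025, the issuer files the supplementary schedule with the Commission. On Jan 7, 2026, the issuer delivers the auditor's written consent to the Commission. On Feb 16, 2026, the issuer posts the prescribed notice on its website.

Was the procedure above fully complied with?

Yes

Step 1: 58 days after Nov 6, 2025 (when the transaction closes) is Jan 3, 2026; completed Nov 7, 2025, before the deadline.
Step 2: the window is 21–35 days after Nov 27, 2025 (end of the 20-day response period, which began when Form R-1 is filed on Nov 7, 2025), so Dec 18, 2025 through Jan 1, 2026; done Dec 19, 2025 — within the window.
Step 3: 44 days after Dec 19, 2025 (when the investor circular is published) is Feb 1, 2026; completed Dec 20, 2025, before the deadline.
Step 4: the window is 16–45 days after Dec 20, 2025 (when the supplementary schedule is filed), so Jan 5, 2026 through Feb 3, 2026; done Jan 7, 2026, which is between those dates.
Step 5: the earliest permitted date is 39 days after Jan 7, 2026 (when the auditor's consent is delivered), i.e. Feb 15, 2026; done Feb 16, 2026 — permitted.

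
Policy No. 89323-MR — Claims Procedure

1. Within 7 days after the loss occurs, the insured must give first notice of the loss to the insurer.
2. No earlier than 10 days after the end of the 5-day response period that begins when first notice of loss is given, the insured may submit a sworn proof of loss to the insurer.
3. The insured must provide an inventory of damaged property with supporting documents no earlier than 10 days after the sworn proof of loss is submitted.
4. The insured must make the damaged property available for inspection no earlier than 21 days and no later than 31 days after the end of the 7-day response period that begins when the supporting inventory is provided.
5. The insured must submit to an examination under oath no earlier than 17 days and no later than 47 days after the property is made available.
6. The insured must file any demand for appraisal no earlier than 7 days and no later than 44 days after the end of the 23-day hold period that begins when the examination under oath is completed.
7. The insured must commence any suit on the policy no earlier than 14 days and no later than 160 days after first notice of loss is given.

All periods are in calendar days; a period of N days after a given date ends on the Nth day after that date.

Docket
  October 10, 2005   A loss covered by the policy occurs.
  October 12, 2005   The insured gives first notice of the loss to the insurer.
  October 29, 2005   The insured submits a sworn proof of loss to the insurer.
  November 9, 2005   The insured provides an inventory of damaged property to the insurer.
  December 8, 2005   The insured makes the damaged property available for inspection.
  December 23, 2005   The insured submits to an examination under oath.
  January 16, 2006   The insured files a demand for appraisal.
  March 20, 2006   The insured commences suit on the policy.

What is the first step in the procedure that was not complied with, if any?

Step 5

Step 1: 7 days after October 10, 2005 (when the loss occurs) is October 17, 2005; October 12, 2005 is within that limit.
Step 2: the earliest permitted date is 10 days after October 17, 2005 (end of the 5-day response period, which began when first notice of loss is given on October 12, 2005), i.e. October 27, 2005; done October 29, 2005, after the minimum wait.
Step 3: the earliest permitted date is 10 days after October 29, 2005 (when the sworn proof of loss is submitted), i.e. November 8, 2005; done November 9, 2005 — permitted.
Step 4: the window is 21–31 days after November 16, 2005 (end of the 7-day response period, which began when the supporting inventory is provided on November 9, 2005), so December 7, 2005 through December 17, 2005; done December 8, 2005 — within the window.
Step 5: the window is 17–47 days after December 8, 2005 (when the property is made available), so December 25, 2005 through January 24, 2006; December 23, 2005 is 2 days too early.
The analysis stops there.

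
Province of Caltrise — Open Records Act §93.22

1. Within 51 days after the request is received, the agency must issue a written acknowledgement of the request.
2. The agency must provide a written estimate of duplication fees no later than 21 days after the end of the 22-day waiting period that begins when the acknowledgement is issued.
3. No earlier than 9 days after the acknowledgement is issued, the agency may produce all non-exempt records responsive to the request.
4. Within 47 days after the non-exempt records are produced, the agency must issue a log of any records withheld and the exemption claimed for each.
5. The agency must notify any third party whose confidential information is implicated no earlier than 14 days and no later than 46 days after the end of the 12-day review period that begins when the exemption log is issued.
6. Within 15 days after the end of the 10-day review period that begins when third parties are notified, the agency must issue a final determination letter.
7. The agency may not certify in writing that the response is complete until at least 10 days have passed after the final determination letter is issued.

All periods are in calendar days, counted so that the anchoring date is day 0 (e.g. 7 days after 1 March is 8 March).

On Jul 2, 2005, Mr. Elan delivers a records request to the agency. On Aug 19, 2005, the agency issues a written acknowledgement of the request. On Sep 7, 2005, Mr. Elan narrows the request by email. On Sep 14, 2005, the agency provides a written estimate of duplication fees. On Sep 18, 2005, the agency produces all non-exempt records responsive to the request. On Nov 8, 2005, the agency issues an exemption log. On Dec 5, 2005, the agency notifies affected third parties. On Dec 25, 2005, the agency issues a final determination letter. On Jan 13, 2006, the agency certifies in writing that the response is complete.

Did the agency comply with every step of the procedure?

No

(1) due by Jul 2, 2005 + 51 days = Aug 22, 2005; completed Aug 19, 2005, before the deadline.
(2) due by Sep 10, 2005 + 21 days = Oct 1, 2005; Sep 14, 2005 is within that limit.
(3) permitted from Aug 19, 2005 + 9 days = Aug 28, 2005 onward; done Sep 18, 2005 — permitted.
(4) due by Sep 18, 2005 + 47 days = Nov 4, 2005; done Nov 8, 2005 — 4 days late.
Later steps need not be reached.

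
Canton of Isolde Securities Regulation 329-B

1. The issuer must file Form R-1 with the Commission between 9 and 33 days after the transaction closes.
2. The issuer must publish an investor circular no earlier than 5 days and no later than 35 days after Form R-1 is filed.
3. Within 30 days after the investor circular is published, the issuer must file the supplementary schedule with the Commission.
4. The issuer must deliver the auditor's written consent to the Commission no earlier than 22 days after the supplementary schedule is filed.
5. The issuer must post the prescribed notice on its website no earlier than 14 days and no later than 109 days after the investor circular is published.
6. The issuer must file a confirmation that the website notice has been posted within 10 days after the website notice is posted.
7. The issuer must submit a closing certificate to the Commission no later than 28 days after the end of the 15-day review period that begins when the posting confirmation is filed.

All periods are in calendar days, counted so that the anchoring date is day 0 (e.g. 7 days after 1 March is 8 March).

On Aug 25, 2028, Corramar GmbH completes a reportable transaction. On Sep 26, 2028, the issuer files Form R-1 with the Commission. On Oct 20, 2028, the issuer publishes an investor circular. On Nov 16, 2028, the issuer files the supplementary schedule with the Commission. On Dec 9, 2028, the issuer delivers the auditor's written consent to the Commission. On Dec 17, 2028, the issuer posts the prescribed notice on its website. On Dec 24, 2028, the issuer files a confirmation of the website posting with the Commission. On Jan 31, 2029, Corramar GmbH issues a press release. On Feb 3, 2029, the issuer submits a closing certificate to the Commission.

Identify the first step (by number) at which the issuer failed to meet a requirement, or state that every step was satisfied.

None — every step was satisfied

(1) the permitted window runs from Aug 25, 2028 + 9 = Sep 3, 2028 to Aug 25, 2028 + 33 = Sep 27, 2028; done Sep 26, 2028 — within the window.
(2) the permitted window runs from Sep 26, 2028 + 5 = Oct 1, 2028 to Sep 26, 2028 + 35 = Oct 31, 2028; done Oct 20, 2028, which is between those dates.
(3) due by Oct 20, 2028 + 30 days = Nov 19, 2028; Nov 16, 2028 is within that limit.
(4) permitted from Nov 16, 2028 + 22 days = Dec 8, 2028 onward; done Dec 9, 2028 — permitted.
(5) the permitted window runs from Oct 20, 2028 + 14 = Nov 3, 2028 to Oct 20, 2028 + 109 = Feb 6, 2029; done Dec 17, 2028, which is between those dates.
(6) due by Dec 17, 2028 + 10 days = Dec 27, 2028; completed Dec 24, 2028, before the deadline.
(7) due by Jan 8, 2029 + 28 days = Feb 5, 2029; completed Feb 3, 2029, before the deadline.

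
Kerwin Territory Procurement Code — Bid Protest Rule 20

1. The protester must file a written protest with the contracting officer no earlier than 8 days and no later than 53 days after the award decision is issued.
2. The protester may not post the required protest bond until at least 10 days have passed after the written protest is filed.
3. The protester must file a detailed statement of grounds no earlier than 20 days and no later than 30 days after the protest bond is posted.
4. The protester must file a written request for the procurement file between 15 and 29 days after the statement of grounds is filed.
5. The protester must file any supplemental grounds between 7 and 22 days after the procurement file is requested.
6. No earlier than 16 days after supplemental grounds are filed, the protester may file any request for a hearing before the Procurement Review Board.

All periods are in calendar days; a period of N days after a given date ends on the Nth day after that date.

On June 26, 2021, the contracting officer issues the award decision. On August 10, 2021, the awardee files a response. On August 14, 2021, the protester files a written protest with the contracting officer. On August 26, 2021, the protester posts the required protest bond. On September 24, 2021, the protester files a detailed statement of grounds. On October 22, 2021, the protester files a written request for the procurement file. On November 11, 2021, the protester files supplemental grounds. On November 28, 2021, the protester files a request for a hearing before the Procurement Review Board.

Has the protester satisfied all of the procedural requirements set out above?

Step 1: the window is 8–53 days after June 26, 2021 (when the award decision is issued), so July 4, 2021 through August 18, 2021; done August 14, 2021, which is between those dates.
Step 2: the earliest permitted date is 10 days after August 14, 2021 (when the written protest is filed), i.e. August 24, 2021; done August 26, 2021, after the minimum wait.
Step 3: the window is 20–30 days after August 26, 2021 (when the protest bond is posted), so September 15, 2021 through September 25, 2021; done September 24, 2021, which is between those dates.
Step 4: the window is 15–29 days after September 24, 2021 (when the statement of grounds is filed), so October 9, 2021 through October 23, 2021; done October 22, 2021 — within the window.
Step 5: the window is 7–22 days after October 22, 2021 (when the procurement file is requested), so October 29, 2021 through November 13, 2021; November 11, 2021 falls inside that range.
Step 6: the earliest permitted date is 16 days after November 11, 2021 (when supplemental grounds are filed), i.e. November 27, 2021; November 28, 2021 is on or after that date.

Yes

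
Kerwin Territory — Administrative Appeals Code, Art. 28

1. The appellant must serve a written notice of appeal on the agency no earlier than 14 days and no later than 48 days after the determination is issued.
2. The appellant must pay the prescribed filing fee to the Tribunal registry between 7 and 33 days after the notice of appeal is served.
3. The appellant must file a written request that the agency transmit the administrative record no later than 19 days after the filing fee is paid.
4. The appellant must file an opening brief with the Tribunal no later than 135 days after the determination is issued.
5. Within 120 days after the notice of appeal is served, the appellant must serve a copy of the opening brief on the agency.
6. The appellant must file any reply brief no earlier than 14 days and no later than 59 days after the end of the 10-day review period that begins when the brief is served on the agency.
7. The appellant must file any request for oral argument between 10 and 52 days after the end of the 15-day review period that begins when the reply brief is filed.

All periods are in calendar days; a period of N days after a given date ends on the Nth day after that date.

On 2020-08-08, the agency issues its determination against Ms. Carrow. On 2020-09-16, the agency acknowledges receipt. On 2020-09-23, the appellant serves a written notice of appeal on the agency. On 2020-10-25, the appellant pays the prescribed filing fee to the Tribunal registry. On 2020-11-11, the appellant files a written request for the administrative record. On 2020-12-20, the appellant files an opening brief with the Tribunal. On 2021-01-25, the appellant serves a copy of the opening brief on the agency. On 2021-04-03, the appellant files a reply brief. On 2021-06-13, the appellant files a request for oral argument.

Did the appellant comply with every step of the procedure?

(1) the permitted window runs from 2020-08-08 + 14 = 2020-08-22 to 2020-08-08 + 48 = 2020-09-25; 2020-09-23 falls inside that range.
(2) the permitted window runs from 2020-09-23 + 7 = 2020-09-30 to 2020-09-23 + 33 = 2020-10-26; done 2020-10-25 — within the window.
(3) due by 2020-10-25 + 19 days = 2020-11-13; done 2020-11-11 — timely.
(4) due by 2020-08-08 + 135 days = 2020-12-21; done 2020-12-20 — timely.
(5) due by 2020-09-23 + 120 days = 2021-01-21; done 2021-01-25 — 4 days late.
The analysis stops there.

No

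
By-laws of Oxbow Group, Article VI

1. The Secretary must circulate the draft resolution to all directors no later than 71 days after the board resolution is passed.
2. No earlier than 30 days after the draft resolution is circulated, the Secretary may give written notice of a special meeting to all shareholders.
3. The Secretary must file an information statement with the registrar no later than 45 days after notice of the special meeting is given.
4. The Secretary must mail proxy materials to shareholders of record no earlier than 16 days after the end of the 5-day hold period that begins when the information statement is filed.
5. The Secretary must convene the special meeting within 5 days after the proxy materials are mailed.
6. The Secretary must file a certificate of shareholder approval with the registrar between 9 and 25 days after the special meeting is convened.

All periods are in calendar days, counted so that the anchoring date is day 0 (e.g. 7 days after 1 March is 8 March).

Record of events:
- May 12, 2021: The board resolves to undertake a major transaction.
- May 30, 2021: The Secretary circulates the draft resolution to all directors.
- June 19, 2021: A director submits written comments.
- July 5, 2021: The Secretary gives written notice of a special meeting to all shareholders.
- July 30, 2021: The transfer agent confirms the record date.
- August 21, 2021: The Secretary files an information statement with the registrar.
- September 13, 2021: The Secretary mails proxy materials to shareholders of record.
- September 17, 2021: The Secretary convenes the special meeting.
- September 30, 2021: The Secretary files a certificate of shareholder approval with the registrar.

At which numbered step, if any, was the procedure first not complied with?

(1) due by May 12, 2021 + 71 days = July 22, 2021; May 30, 2021 is within that limit.
(2) permitted from May 30, 2021 + 30 days = June 29, 2021 onward; July 5, 2021 is on or after that date.
(3) due by July 5, 2021 + 45 days = August 19, 2021; done August 21, 2021 — 2 days late.
The analysis stops there.

Step 3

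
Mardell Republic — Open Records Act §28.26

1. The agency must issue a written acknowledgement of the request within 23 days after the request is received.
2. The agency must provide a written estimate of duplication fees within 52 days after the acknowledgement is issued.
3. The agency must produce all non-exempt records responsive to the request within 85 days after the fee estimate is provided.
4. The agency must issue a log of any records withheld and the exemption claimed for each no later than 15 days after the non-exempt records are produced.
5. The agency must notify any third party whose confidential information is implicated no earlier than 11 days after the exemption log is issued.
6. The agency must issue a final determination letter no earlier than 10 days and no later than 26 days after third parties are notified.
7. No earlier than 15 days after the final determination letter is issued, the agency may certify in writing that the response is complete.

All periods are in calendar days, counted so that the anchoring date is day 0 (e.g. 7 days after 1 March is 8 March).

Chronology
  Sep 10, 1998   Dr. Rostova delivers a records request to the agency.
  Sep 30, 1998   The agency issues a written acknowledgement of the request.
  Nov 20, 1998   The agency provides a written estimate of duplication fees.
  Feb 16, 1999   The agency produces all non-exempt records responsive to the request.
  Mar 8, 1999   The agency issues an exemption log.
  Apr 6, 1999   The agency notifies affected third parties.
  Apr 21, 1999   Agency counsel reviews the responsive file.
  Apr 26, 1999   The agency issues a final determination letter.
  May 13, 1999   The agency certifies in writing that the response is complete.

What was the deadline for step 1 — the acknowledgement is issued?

Step 1 runs from Sep 10, 1998, when the request is received. 23 days after Sep 10, 1998 is Oct 3, 1998.

Oct 3, 1998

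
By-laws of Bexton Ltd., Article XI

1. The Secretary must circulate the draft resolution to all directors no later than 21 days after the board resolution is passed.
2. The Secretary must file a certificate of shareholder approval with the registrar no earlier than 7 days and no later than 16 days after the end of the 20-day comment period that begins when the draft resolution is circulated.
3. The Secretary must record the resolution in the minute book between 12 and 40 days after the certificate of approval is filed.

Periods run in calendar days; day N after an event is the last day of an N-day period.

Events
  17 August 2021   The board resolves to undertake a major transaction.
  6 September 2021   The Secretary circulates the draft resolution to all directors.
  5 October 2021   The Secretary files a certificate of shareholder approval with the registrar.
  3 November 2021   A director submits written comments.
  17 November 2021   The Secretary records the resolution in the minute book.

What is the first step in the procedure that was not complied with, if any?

Step 3

Step 1 — counting 21 days from 17 August 2021 (when the board resolution is passed) gives a deadline of 7 September 2021; 6 September 2021 is within that limit.
Step 2 — 7 and 16 days from 26 September 2021 (end of the 20-day comment period, which began when the draft resolution is circulated on 6 September 2021) are 3 October 2021 and 12 October 2021 respectively; done 5 October 2021 — within the window.
Step 3 — 12 and 40 days from 5 October 2021 (when the certificate of approval is filed) are 17 October 2021 and 14 November 2021 respectively; done 17 November 2021 — 3 days after the window closed.
The procedure was therefore not followed at step 3.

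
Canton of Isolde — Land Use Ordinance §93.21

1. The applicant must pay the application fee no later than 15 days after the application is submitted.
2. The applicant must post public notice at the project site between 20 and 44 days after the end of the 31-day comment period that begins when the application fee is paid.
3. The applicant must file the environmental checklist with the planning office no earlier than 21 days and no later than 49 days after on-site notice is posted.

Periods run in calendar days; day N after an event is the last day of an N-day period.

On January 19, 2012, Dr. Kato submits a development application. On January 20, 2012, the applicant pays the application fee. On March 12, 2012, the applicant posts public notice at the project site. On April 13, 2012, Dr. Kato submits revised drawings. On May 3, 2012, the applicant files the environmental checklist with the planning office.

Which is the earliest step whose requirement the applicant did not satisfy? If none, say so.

Step 1: 15 days after January 19, 2012 (when the application is submitted) is February 3, 2012; completed January 20, 2012, before the deadline.
Step 2: the window is 20–44 days after February 20, 2012 (end of the 31-day comment period, which began when the application fee is paid on January 20, 2012), so March 11, 2012 through April 4, 2012; March 12, 2012 falls inside that range.
Step 3: the window is 21–49 days after March 12, 2012 (when on-site notice is posted), so April 2, 2012 through April 30, 2012; done May 3, 2012 — 3 days after the window closed.

Step 3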